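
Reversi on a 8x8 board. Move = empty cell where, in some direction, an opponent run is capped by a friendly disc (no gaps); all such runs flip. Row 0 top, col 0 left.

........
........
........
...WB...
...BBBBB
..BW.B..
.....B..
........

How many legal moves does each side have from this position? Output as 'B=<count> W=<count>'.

-- B to move --
(2,2): flips 1 -> legal
(2,3): flips 1 -> legal
(2,4): no bracket -> illegal
(3,2): flips 1 -> legal
(4,2): no bracket -> illegal
(5,4): flips 1 -> legal
(6,2): flips 1 -> legal
(6,3): flips 1 -> legal
(6,4): no bracket -> illegal
B mobility = 6
-- W to move --
(2,3): no bracket -> illegal
(2,4): no bracket -> illegal
(2,5): no bracket -> illegal
(3,2): no bracket -> illegal
(3,5): flips 2 -> legal
(3,6): no bracket -> illegal
(3,7): no bracket -> illegal
(4,1): no bracket -> illegal
(4,2): no bracket -> illegal
(5,1): flips 1 -> legal
(5,4): no bracket -> illegal
(5,6): no bracket -> illegal
(5,7): no bracket -> illegal
(6,1): no bracket -> illegal
(6,2): no bracket -> illegal
(6,3): no bracket -> illegal
(6,4): no bracket -> illegal
(6,6): flips 2 -> legal
(7,4): no bracket -> illegal
(7,5): no bracket -> illegal
(7,6): no bracket -> illegal
W mobility = 3

Answer: B=6 W=3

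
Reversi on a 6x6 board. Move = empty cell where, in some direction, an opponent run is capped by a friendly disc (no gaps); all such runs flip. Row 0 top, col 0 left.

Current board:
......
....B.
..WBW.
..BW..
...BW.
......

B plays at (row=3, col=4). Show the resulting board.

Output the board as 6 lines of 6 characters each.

Place B at (3,4); scan 8 dirs for brackets.
Dir NW: first cell 'B' (not opp) -> no flip
Dir N: opp run (2,4) capped by B -> flip
Dir NE: first cell '.' (not opp) -> no flip
Dir W: opp run (3,3) capped by B -> flip
Dir E: first cell '.' (not opp) -> no flip
Dir SW: first cell 'B' (not opp) -> no flip
Dir S: opp run (4,4), next='.' -> no flip
Dir SE: first cell '.' (not opp) -> no flip
All flips: (2,4) (3,3)

Answer: ......
....B.
..WBB.
..BBB.
...BW.
......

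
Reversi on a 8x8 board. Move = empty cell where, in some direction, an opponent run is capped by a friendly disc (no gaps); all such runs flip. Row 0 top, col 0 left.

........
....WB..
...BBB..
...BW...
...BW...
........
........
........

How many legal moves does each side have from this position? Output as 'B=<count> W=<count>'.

-- B to move --
(0,3): flips 1 -> legal
(0,4): flips 1 -> legal
(0,5): flips 1 -> legal
(1,3): flips 1 -> legal
(3,5): flips 1 -> legal
(4,5): flips 2 -> legal
(5,3): no bracket -> illegal
(5,4): flips 2 -> legal
(5,5): flips 1 -> legal
B mobility = 8
-- W to move --
(0,4): no bracket -> illegal
(0,5): no bracket -> illegal
(0,6): no bracket -> illegal
(1,2): flips 1 -> legal
(1,3): no bracket -> illegal
(1,6): flips 2 -> legal
(2,2): flips 1 -> legal
(2,6): no bracket -> illegal
(3,2): flips 2 -> legal
(3,5): no bracket -> illegal
(3,6): flips 1 -> legal
(4,2): flips 1 -> legal
(5,2): flips 1 -> legal
(5,3): no bracket -> illegal
(5,4): no bracket -> illegal
W mobility = 7

Answer: B=8 W=7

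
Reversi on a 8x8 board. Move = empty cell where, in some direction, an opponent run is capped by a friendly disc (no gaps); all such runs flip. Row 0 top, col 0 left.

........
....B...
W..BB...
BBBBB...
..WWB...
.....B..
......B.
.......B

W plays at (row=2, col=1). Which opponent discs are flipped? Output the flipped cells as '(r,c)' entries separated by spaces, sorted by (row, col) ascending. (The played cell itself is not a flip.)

Answer: (3,2)

Derivation:
Dir NW: first cell '.' (not opp) -> no flip
Dir N: first cell '.' (not opp) -> no flip
Dir NE: first cell '.' (not opp) -> no flip
Dir W: first cell 'W' (not opp) -> no flip
Dir E: first cell '.' (not opp) -> no flip
Dir SW: opp run (3,0), next=edge -> no flip
Dir S: opp run (3,1), next='.' -> no flip
Dir SE: opp run (3,2) capped by W -> flip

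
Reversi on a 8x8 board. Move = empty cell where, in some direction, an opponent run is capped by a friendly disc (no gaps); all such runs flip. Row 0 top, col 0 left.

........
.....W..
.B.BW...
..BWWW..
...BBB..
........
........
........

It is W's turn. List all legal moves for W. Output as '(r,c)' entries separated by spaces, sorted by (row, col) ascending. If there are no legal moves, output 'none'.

Answer: (1,2) (1,3) (2,2) (3,1) (5,2) (5,3) (5,4) (5,5) (5,6)

Derivation:
(1,0): no bracket -> illegal
(1,1): no bracket -> illegal
(1,2): flips 1 -> legal
(1,3): flips 1 -> legal
(1,4): no bracket -> illegal
(2,0): no bracket -> illegal
(2,2): flips 1 -> legal
(3,0): no bracket -> illegal
(3,1): flips 1 -> legal
(3,6): no bracket -> illegal
(4,1): no bracket -> illegal
(4,2): no bracket -> illegal
(4,6): no bracket -> illegal
(5,2): flips 1 -> legal
(5,3): flips 2 -> legal
(5,4): flips 1 -> legal
(5,5): flips 2 -> legal
(5,6): flips 1 -> legal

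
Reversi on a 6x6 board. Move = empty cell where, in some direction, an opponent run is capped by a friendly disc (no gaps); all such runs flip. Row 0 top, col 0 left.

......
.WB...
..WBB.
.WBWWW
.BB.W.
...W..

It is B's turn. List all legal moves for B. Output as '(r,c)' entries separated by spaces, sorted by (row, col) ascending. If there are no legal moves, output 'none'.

Answer: (1,0) (2,0) (2,1) (3,0) (4,3) (4,5) (5,4)

Derivation:
(0,0): no bracket -> illegal
(0,1): no bracket -> illegal
(0,2): no bracket -> illegal
(1,0): flips 1 -> legal
(1,3): no bracket -> illegal
(2,0): flips 1 -> legal
(2,1): flips 2 -> legal
(2,5): no bracket -> illegal
(3,0): flips 1 -> legal
(4,0): no bracket -> illegal
(4,3): flips 1 -> legal
(4,5): flips 1 -> legal
(5,2): no bracket -> illegal
(5,4): flips 2 -> legal
(5,5): no bracket -> illegal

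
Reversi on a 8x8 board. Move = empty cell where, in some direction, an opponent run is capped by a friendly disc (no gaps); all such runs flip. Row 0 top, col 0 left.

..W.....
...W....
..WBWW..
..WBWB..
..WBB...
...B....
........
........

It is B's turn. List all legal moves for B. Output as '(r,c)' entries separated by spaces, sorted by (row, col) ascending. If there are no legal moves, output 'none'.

(0,1): no bracket -> illegal
(0,3): flips 1 -> legal
(0,4): no bracket -> illegal
(1,1): flips 1 -> legal
(1,2): no bracket -> illegal
(1,4): flips 2 -> legal
(1,5): flips 2 -> legal
(1,6): flips 2 -> legal
(2,1): flips 2 -> legal
(2,6): flips 2 -> legal
(3,1): flips 2 -> legal
(3,6): no bracket -> illegal
(4,1): flips 2 -> legal
(4,5): flips 1 -> legal
(5,1): flips 1 -> legal
(5,2): no bracket -> illegal

Answer: (0,3) (1,1) (1,4) (1,5) (1,6) (2,1) (2,6) (3,1) (4,1) (4,5) (5,1)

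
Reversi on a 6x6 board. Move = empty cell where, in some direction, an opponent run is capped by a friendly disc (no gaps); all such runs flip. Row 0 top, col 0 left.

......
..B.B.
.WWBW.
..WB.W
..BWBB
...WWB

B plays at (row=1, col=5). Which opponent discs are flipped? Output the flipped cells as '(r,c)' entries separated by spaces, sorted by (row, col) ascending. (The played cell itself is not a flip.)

Dir NW: first cell '.' (not opp) -> no flip
Dir N: first cell '.' (not opp) -> no flip
Dir NE: edge -> no flip
Dir W: first cell 'B' (not opp) -> no flip
Dir E: edge -> no flip
Dir SW: opp run (2,4) capped by B -> flip
Dir S: first cell '.' (not opp) -> no flip
Dir SE: edge -> no flip

Answer: (2,4)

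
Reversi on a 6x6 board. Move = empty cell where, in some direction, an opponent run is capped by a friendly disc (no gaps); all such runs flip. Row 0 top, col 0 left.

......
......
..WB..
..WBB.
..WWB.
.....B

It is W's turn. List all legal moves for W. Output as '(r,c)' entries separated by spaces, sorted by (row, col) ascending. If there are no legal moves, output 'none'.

Answer: (1,3) (1,4) (2,4) (2,5) (3,5) (4,5)

Derivation:
(1,2): no bracket -> illegal
(1,3): flips 2 -> legal
(1,4): flips 1 -> legal
(2,4): flips 2 -> legal
(2,5): flips 1 -> legal
(3,5): flips 2 -> legal
(4,5): flips 1 -> legal
(5,3): no bracket -> illegal
(5,4): no bracket -> illegal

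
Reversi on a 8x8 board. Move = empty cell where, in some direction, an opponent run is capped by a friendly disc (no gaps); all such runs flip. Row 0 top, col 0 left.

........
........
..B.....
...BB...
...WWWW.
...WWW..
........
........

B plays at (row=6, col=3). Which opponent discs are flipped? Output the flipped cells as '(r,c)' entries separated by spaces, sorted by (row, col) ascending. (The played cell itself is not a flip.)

Answer: (4,3) (5,3)

Derivation:
Dir NW: first cell '.' (not opp) -> no flip
Dir N: opp run (5,3) (4,3) capped by B -> flip
Dir NE: opp run (5,4) (4,5), next='.' -> no flip
Dir W: first cell '.' (not opp) -> no flip
Dir E: first cell '.' (not opp) -> no flip
Dir SW: first cell '.' (not opp) -> no flip
Dir S: first cell '.' (not opp) -> no flip
Dir SE: first cell '.' (not opp) -> no flip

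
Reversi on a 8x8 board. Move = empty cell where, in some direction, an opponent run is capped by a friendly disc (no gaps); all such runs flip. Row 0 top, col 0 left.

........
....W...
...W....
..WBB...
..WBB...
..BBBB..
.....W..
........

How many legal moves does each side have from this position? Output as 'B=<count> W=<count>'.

Answer: B=9 W=6

Derivation:
-- B to move --
(0,3): no bracket -> illegal
(0,4): no bracket -> illegal
(0,5): no bracket -> illegal
(1,2): flips 1 -> legal
(1,3): flips 1 -> legal
(1,5): no bracket -> illegal
(2,1): flips 1 -> legal
(2,2): flips 2 -> legal
(2,4): no bracket -> illegal
(2,5): no bracket -> illegal
(3,1): flips 2 -> legal
(4,1): flips 1 -> legal
(5,1): flips 1 -> legal
(5,6): no bracket -> illegal
(6,4): no bracket -> illegal
(6,6): no bracket -> illegal
(7,4): no bracket -> illegal
(7,5): flips 1 -> legal
(7,6): flips 1 -> legal
B mobility = 9
-- W to move --
(2,2): no bracket -> illegal
(2,4): flips 1 -> legal
(2,5): no bracket -> illegal
(3,5): flips 2 -> legal
(4,1): no bracket -> illegal
(4,5): flips 4 -> legal
(4,6): no bracket -> illegal
(5,1): no bracket -> illegal
(5,6): no bracket -> illegal
(6,1): no bracket -> illegal
(6,2): flips 1 -> legal
(6,3): flips 3 -> legal
(6,4): flips 1 -> legal
(6,6): no bracket -> illegal
W mobility = 6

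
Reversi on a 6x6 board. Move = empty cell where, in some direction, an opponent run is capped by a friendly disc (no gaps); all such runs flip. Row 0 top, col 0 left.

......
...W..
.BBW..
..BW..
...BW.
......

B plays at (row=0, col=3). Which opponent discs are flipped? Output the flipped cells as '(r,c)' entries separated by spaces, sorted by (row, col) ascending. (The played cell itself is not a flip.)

Answer: (1,3) (2,3) (3,3)

Derivation:
Dir NW: edge -> no flip
Dir N: edge -> no flip
Dir NE: edge -> no flip
Dir W: first cell '.' (not opp) -> no flip
Dir E: first cell '.' (not opp) -> no flip
Dir SW: first cell '.' (not opp) -> no flip
Dir S: opp run (1,3) (2,3) (3,3) capped by B -> flip
Dir SE: first cell '.' (not opp) -> no flip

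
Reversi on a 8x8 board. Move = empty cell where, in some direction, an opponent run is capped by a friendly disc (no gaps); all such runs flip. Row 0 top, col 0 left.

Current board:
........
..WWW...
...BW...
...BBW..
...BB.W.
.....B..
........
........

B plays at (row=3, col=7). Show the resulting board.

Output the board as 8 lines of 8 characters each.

Answer: ........
..WWW...
...BW...
...BBW.B
...BB.B.
.....B..
........
........

Derivation:
Place B at (3,7); scan 8 dirs for brackets.
Dir NW: first cell '.' (not opp) -> no flip
Dir N: first cell '.' (not opp) -> no flip
Dir NE: edge -> no flip
Dir W: first cell '.' (not opp) -> no flip
Dir E: edge -> no flip
Dir SW: opp run (4,6) capped by B -> flip
Dir S: first cell '.' (not opp) -> no flip
Dir SE: edge -> no flip
All flips: (4,6)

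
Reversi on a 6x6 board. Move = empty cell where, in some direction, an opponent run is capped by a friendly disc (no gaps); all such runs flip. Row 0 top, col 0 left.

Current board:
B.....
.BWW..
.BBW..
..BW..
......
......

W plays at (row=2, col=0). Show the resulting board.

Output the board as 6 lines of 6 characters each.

Answer: B.....
.BWW..
WWWW..
..BW..
......
......

Derivation:
Place W at (2,0); scan 8 dirs for brackets.
Dir NW: edge -> no flip
Dir N: first cell '.' (not opp) -> no flip
Dir NE: opp run (1,1), next='.' -> no flip
Dir W: edge -> no flip
Dir E: opp run (2,1) (2,2) capped by W -> flip
Dir SW: edge -> no flip
Dir S: first cell '.' (not opp) -> no flip
Dir SE: first cell '.' (not opp) -> no flip
All flips: (2,1) (2,2)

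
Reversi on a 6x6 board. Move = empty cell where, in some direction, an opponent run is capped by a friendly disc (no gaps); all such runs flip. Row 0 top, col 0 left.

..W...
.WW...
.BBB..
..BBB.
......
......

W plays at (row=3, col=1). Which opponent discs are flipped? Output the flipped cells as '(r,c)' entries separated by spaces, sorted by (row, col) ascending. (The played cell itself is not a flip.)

Answer: (2,1)

Derivation:
Dir NW: first cell '.' (not opp) -> no flip
Dir N: opp run (2,1) capped by W -> flip
Dir NE: opp run (2,2), next='.' -> no flip
Dir W: first cell '.' (not opp) -> no flip
Dir E: opp run (3,2) (3,3) (3,4), next='.' -> no flip
Dir SW: first cell '.' (not opp) -> no flip
Dir S: first cell '.' (not opp) -> no flip
Dir SE: first cell '.' (not opp) -> no flip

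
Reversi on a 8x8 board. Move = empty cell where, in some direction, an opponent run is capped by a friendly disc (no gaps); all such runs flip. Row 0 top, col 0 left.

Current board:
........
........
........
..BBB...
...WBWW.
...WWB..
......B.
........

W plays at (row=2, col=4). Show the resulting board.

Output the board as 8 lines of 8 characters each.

Answer: ........
........
....W...
..BBW...
...WWWW.
...WWB..
......B.
........

Derivation:
Place W at (2,4); scan 8 dirs for brackets.
Dir NW: first cell '.' (not opp) -> no flip
Dir N: first cell '.' (not opp) -> no flip
Dir NE: first cell '.' (not opp) -> no flip
Dir W: first cell '.' (not opp) -> no flip
Dir E: first cell '.' (not opp) -> no flip
Dir SW: opp run (3,3), next='.' -> no flip
Dir S: opp run (3,4) (4,4) capped by W -> flip
Dir SE: first cell '.' (not opp) -> no flip
All flips: (3,4) (4,4)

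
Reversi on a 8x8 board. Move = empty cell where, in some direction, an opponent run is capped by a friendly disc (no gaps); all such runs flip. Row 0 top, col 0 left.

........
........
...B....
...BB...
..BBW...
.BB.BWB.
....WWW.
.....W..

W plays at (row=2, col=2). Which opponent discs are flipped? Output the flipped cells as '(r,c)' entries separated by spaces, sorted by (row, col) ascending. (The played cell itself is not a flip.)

Dir NW: first cell '.' (not opp) -> no flip
Dir N: first cell '.' (not opp) -> no flip
Dir NE: first cell '.' (not opp) -> no flip
Dir W: first cell '.' (not opp) -> no flip
Dir E: opp run (2,3), next='.' -> no flip
Dir SW: first cell '.' (not opp) -> no flip
Dir S: first cell '.' (not opp) -> no flip
Dir SE: opp run (3,3) capped by W -> flip

Answer: (3,3)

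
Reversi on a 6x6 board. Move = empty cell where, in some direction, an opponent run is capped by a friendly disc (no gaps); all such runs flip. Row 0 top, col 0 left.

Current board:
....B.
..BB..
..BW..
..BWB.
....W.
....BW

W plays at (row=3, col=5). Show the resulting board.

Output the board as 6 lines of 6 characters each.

Place W at (3,5); scan 8 dirs for brackets.
Dir NW: first cell '.' (not opp) -> no flip
Dir N: first cell '.' (not opp) -> no flip
Dir NE: edge -> no flip
Dir W: opp run (3,4) capped by W -> flip
Dir E: edge -> no flip
Dir SW: first cell 'W' (not opp) -> no flip
Dir S: first cell '.' (not opp) -> no flip
Dir SE: edge -> no flip
All flips: (3,4)

Answer: ....B.
..BB..
..BW..
..BWWW
....W.
....BW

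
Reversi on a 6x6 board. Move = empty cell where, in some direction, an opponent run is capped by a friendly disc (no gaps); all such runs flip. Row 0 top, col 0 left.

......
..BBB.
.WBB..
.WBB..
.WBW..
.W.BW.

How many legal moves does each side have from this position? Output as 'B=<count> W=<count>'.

-- B to move --
(1,0): flips 1 -> legal
(1,1): no bracket -> illegal
(2,0): flips 2 -> legal
(3,0): flips 2 -> legal
(3,4): no bracket -> illegal
(4,0): flips 2 -> legal
(4,4): flips 1 -> legal
(4,5): no bracket -> illegal
(5,0): flips 1 -> legal
(5,2): no bracket -> illegal
(5,5): flips 1 -> legal
B mobility = 7
-- W to move --
(0,1): no bracket -> illegal
(0,2): no bracket -> illegal
(0,3): flips 4 -> legal
(0,4): flips 2 -> legal
(0,5): flips 3 -> legal
(1,1): no bracket -> illegal
(1,5): no bracket -> illegal
(2,4): flips 4 -> legal
(2,5): no bracket -> illegal
(3,4): flips 2 -> legal
(4,4): no bracket -> illegal
(5,2): flips 1 -> legal
W mobility = 6

Answer: B=7 W=6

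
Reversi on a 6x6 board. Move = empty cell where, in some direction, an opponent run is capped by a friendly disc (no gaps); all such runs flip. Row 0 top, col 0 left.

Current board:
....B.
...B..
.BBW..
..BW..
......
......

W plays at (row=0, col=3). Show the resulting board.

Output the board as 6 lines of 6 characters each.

Place W at (0,3); scan 8 dirs for brackets.
Dir NW: edge -> no flip
Dir N: edge -> no flip
Dir NE: edge -> no flip
Dir W: first cell '.' (not opp) -> no flip
Dir E: opp run (0,4), next='.' -> no flip
Dir SW: first cell '.' (not opp) -> no flip
Dir S: opp run (1,3) capped by W -> flip
Dir SE: first cell '.' (not opp) -> no flip
All flips: (1,3)

Answer: ...WB.
...W..
.BBW..
..BW..
......
......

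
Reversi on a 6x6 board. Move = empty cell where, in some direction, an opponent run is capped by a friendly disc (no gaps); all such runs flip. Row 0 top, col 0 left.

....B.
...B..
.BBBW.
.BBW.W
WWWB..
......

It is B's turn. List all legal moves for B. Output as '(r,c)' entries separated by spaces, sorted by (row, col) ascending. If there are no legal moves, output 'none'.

(1,4): no bracket -> illegal
(1,5): no bracket -> illegal
(2,5): flips 1 -> legal
(3,0): no bracket -> illegal
(3,4): flips 1 -> legal
(4,4): flips 1 -> legal
(4,5): no bracket -> illegal
(5,0): flips 1 -> legal
(5,1): flips 1 -> legal
(5,2): flips 1 -> legal
(5,3): flips 1 -> legal

Answer: (2,5) (3,4) (4,4) (5,0) (5,1) (5,2) (5,3)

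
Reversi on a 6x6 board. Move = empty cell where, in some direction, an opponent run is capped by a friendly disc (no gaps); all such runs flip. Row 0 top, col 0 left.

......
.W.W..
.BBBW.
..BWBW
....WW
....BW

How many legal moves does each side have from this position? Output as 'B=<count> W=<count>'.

-- B to move --
(0,0): flips 1 -> legal
(0,1): flips 1 -> legal
(0,2): no bracket -> illegal
(0,3): flips 1 -> legal
(0,4): flips 1 -> legal
(1,0): no bracket -> illegal
(1,2): no bracket -> illegal
(1,4): flips 1 -> legal
(1,5): no bracket -> illegal
(2,0): no bracket -> illegal
(2,5): flips 1 -> legal
(4,2): no bracket -> illegal
(4,3): flips 1 -> legal
(5,3): no bracket -> illegal
B mobility = 7
-- W to move --
(1,0): no bracket -> illegal
(1,2): flips 2 -> legal
(1,4): no bracket -> illegal
(2,0): flips 3 -> legal
(2,5): no bracket -> illegal
(3,0): no bracket -> illegal
(3,1): flips 3 -> legal
(4,1): no bracket -> illegal
(4,2): no bracket -> illegal
(4,3): no bracket -> illegal
(5,3): flips 1 -> legal
W mobility = 4

Answer: B=7 W=4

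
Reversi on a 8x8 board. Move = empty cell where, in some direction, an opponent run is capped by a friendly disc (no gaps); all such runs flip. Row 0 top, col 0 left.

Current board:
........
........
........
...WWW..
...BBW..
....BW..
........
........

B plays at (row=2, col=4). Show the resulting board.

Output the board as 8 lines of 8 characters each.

Place B at (2,4); scan 8 dirs for brackets.
Dir NW: first cell '.' (not opp) -> no flip
Dir N: first cell '.' (not opp) -> no flip
Dir NE: first cell '.' (not opp) -> no flip
Dir W: first cell '.' (not opp) -> no flip
Dir E: first cell '.' (not opp) -> no flip
Dir SW: opp run (3,3), next='.' -> no flip
Dir S: opp run (3,4) capped by B -> flip
Dir SE: opp run (3,5), next='.' -> no flip
All flips: (3,4)

Answer: ........
........
....B...
...WBW..
...BBW..
....BW..
........
........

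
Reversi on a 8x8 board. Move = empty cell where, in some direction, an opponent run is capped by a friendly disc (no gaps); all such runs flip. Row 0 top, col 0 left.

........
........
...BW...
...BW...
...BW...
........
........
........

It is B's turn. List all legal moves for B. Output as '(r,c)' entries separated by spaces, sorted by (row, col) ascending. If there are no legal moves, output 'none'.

(1,3): no bracket -> illegal
(1,4): no bracket -> illegal
(1,5): flips 1 -> legal
(2,5): flips 2 -> legal
(3,5): flips 1 -> legal
(4,5): flips 2 -> legal
(5,3): no bracket -> illegal
(5,4): no bracket -> illegal
(5,5): flips 1 -> legal

Answer: (1,5) (2,5) (3,5) (4,5) (5,5)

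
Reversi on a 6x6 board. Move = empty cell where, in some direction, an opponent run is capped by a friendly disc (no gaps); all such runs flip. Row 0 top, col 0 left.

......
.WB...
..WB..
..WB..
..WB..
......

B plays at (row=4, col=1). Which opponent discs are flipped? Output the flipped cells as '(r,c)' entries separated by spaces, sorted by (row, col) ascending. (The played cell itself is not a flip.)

Dir NW: first cell '.' (not opp) -> no flip
Dir N: first cell '.' (not opp) -> no flip
Dir NE: opp run (3,2) capped by B -> flip
Dir W: first cell '.' (not opp) -> no flip
Dir E: opp run (4,2) capped by B -> flip
Dir SW: first cell '.' (not opp) -> no flip
Dir S: first cell '.' (not opp) -> no flip
Dir SE: first cell '.' (not opp) -> no flip

Answer: (3,2) (4,2)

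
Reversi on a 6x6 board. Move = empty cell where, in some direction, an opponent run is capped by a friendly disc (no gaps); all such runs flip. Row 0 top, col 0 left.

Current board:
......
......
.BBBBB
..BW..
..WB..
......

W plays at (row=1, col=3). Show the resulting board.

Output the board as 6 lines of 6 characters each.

Place W at (1,3); scan 8 dirs for brackets.
Dir NW: first cell '.' (not opp) -> no flip
Dir N: first cell '.' (not opp) -> no flip
Dir NE: first cell '.' (not opp) -> no flip
Dir W: first cell '.' (not opp) -> no flip
Dir E: first cell '.' (not opp) -> no flip
Dir SW: opp run (2,2), next='.' -> no flip
Dir S: opp run (2,3) capped by W -> flip
Dir SE: opp run (2,4), next='.' -> no flip
All flips: (2,3)

Answer: ......
...W..
.BBWBB
..BW..
..WB..
......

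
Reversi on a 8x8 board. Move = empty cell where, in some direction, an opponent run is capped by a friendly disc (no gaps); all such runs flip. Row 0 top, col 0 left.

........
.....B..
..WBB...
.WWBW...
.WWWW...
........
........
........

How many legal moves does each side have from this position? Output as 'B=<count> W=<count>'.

-- B to move --
(1,1): flips 1 -> legal
(1,2): no bracket -> illegal
(1,3): no bracket -> illegal
(2,0): no bracket -> illegal
(2,1): flips 1 -> legal
(2,5): no bracket -> illegal
(3,0): flips 2 -> legal
(3,5): flips 1 -> legal
(4,0): no bracket -> illegal
(4,5): flips 1 -> legal
(5,0): flips 2 -> legal
(5,1): flips 1 -> legal
(5,2): no bracket -> illegal
(5,3): flips 1 -> legal
(5,4): flips 2 -> legal
(5,5): flips 1 -> legal
B mobility = 10
-- W to move --
(0,4): no bracket -> illegal
(0,5): no bracket -> illegal
(0,6): flips 3 -> legal
(1,2): flips 1 -> legal
(1,3): flips 2 -> legal
(1,4): flips 2 -> legal
(1,6): no bracket -> illegal
(2,5): flips 2 -> legal
(2,6): no bracket -> illegal
(3,5): no bracket -> illegal
W mobility = 5

Answer: B=10 W=5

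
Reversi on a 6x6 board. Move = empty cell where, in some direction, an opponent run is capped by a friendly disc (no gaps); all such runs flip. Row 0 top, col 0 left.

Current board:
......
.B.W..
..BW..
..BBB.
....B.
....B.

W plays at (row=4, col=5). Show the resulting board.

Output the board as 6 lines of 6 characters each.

Place W at (4,5); scan 8 dirs for brackets.
Dir NW: opp run (3,4) capped by W -> flip
Dir N: first cell '.' (not opp) -> no flip
Dir NE: edge -> no flip
Dir W: opp run (4,4), next='.' -> no flip
Dir E: edge -> no flip
Dir SW: opp run (5,4), next=edge -> no flip
Dir S: first cell '.' (not opp) -> no flip
Dir SE: edge -> no flip
All flips: (3,4)

Answer: ......
.B.W..
..BW..
..BBW.
....BW
....B.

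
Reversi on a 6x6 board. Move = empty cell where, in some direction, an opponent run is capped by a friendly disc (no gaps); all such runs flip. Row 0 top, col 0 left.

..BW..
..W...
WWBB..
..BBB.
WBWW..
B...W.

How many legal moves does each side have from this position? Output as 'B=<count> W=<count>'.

Answer: B=8 W=5

Derivation:
-- B to move --
(0,1): flips 1 -> legal
(0,4): flips 1 -> legal
(1,0): flips 1 -> legal
(1,1): no bracket -> illegal
(1,3): no bracket -> illegal
(1,4): no bracket -> illegal
(3,0): flips 1 -> legal
(3,1): no bracket -> illegal
(4,4): flips 2 -> legal
(4,5): no bracket -> illegal
(5,1): flips 1 -> legal
(5,2): flips 2 -> legal
(5,3): flips 1 -> legal
(5,5): no bracket -> illegal
B mobility = 8
-- W to move --
(0,1): flips 1 -> legal
(1,1): no bracket -> illegal
(1,3): flips 2 -> legal
(1,4): no bracket -> illegal
(2,4): flips 3 -> legal
(2,5): flips 1 -> legal
(3,0): no bracket -> illegal
(3,1): no bracket -> illegal
(3,5): no bracket -> illegal
(4,4): no bracket -> illegal
(4,5): flips 2 -> legal
(5,1): no bracket -> illegal
(5,2): no bracket -> illegal
W mobility = 5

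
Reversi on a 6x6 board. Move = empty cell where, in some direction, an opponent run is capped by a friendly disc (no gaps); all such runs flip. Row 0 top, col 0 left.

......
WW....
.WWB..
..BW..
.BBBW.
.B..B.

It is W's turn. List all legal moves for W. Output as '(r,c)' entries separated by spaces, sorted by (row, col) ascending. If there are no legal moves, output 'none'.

Answer: (1,3) (2,4) (3,1) (4,0) (5,2) (5,3)

Derivation:
(1,2): no bracket -> illegal
(1,3): flips 1 -> legal
(1,4): no bracket -> illegal
(2,4): flips 1 -> legal
(3,0): no bracket -> illegal
(3,1): flips 1 -> legal
(3,4): no bracket -> illegal
(4,0): flips 3 -> legal
(4,5): no bracket -> illegal
(5,0): no bracket -> illegal
(5,2): flips 2 -> legal
(5,3): flips 1 -> legal
(5,5): no bracket -> illegal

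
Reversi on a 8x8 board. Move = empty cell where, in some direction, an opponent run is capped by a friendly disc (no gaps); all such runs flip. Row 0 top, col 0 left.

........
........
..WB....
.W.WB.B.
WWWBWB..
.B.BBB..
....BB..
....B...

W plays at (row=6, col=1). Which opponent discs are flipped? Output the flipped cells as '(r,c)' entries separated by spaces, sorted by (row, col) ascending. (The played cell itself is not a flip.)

Dir NW: first cell '.' (not opp) -> no flip
Dir N: opp run (5,1) capped by W -> flip
Dir NE: first cell '.' (not opp) -> no flip
Dir W: first cell '.' (not opp) -> no flip
Dir E: first cell '.' (not opp) -> no flip
Dir SW: first cell '.' (not opp) -> no flip
Dir S: first cell '.' (not opp) -> no flip
Dir SE: first cell '.' (not opp) -> no flip

Answer: (5,1)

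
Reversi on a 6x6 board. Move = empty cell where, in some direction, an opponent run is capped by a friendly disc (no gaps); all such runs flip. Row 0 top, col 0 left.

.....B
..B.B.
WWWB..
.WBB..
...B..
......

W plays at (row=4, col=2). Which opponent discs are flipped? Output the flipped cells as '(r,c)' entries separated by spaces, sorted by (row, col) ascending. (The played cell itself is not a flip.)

Dir NW: first cell 'W' (not opp) -> no flip
Dir N: opp run (3,2) capped by W -> flip
Dir NE: opp run (3,3), next='.' -> no flip
Dir W: first cell '.' (not opp) -> no flip
Dir E: opp run (4,3), next='.' -> no flip
Dir SW: first cell '.' (not opp) -> no flip
Dir S: first cell '.' (not opp) -> no flip
Dir SE: first cell '.' (not opp) -> no flip

Answer: (3,2)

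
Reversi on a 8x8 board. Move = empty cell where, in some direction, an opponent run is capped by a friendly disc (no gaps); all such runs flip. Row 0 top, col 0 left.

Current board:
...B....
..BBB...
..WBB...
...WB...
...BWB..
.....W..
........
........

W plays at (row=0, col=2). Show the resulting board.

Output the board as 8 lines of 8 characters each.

Place W at (0,2); scan 8 dirs for brackets.
Dir NW: edge -> no flip
Dir N: edge -> no flip
Dir NE: edge -> no flip
Dir W: first cell '.' (not opp) -> no flip
Dir E: opp run (0,3), next='.' -> no flip
Dir SW: first cell '.' (not opp) -> no flip
Dir S: opp run (1,2) capped by W -> flip
Dir SE: opp run (1,3) (2,4), next='.' -> no flip
All flips: (1,2)

Answer: ..WB....
..WBB...
..WBB...
...WB...
...BWB..
.....W..
........
........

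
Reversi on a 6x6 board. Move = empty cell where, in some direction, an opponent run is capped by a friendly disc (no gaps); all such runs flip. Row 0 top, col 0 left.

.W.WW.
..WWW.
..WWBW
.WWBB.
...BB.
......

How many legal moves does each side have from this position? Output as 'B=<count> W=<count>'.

-- B to move --
(0,0): no bracket -> illegal
(0,2): flips 1 -> legal
(0,5): no bracket -> illegal
(1,0): no bracket -> illegal
(1,1): flips 1 -> legal
(1,5): no bracket -> illegal
(2,0): no bracket -> illegal
(2,1): flips 3 -> legal
(3,0): flips 2 -> legal
(3,5): no bracket -> illegal
(4,0): no bracket -> illegal
(4,1): no bracket -> illegal
(4,2): no bracket -> illegal
B mobility = 4
-- W to move --
(1,5): no bracket -> illegal
(3,5): flips 3 -> legal
(4,2): no bracket -> illegal
(4,5): flips 1 -> legal
(5,2): flips 2 -> legal
(5,3): flips 2 -> legal
(5,4): flips 4 -> legal
(5,5): flips 2 -> legal
W mobility = 6

Answer: B=4 W=6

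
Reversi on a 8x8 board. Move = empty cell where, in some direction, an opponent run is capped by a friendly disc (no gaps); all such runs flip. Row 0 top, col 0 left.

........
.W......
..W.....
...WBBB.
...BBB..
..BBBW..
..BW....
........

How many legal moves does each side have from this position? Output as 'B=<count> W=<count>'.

Answer: B=10 W=6

Derivation:
-- B to move --
(0,0): flips 3 -> legal
(0,1): no bracket -> illegal
(0,2): no bracket -> illegal
(1,0): no bracket -> illegal
(1,2): no bracket -> illegal
(1,3): no bracket -> illegal
(2,0): no bracket -> illegal
(2,1): no bracket -> illegal
(2,3): flips 1 -> legal
(2,4): no bracket -> illegal
(3,1): no bracket -> illegal
(3,2): flips 1 -> legal
(4,2): no bracket -> illegal
(4,6): no bracket -> illegal
(5,6): flips 1 -> legal
(6,4): flips 1 -> legal
(6,5): flips 1 -> legal
(6,6): flips 1 -> legal
(7,2): flips 1 -> legal
(7,3): flips 1 -> legal
(7,4): flips 1 -> legal
B mobility = 10
-- W to move --
(2,3): no bracket -> illegal
(2,4): no bracket -> illegal
(2,5): flips 2 -> legal
(2,6): no bracket -> illegal
(2,7): flips 3 -> legal
(3,2): no bracket -> illegal
(3,7): flips 3 -> legal
(4,1): flips 1 -> legal
(4,2): no bracket -> illegal
(4,6): no bracket -> illegal
(4,7): no bracket -> illegal
(5,1): flips 3 -> legal
(5,6): no bracket -> illegal
(6,1): flips 1 -> legal
(6,4): no bracket -> illegal
(6,5): no bracket -> illegal
(7,1): no bracket -> illegal
(7,2): no bracket -> illegal
(7,3): no bracket -> illegal
W mobility = 6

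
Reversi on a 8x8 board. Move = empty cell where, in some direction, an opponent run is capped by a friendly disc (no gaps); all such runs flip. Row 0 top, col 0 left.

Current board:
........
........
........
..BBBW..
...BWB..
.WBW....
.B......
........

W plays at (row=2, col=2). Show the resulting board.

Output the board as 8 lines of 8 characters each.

Answer: ........
........
..W.....
..BWBW..
...BWB..
.WBW....
.B......
........

Derivation:
Place W at (2,2); scan 8 dirs for brackets.
Dir NW: first cell '.' (not opp) -> no flip
Dir N: first cell '.' (not opp) -> no flip
Dir NE: first cell '.' (not opp) -> no flip
Dir W: first cell '.' (not opp) -> no flip
Dir E: first cell '.' (not opp) -> no flip
Dir SW: first cell '.' (not opp) -> no flip
Dir S: opp run (3,2), next='.' -> no flip
Dir SE: opp run (3,3) capped by W -> flip
All flips: (3,3)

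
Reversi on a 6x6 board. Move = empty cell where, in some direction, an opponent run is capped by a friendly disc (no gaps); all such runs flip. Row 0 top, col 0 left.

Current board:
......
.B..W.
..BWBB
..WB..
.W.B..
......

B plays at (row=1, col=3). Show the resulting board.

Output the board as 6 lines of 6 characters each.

Place B at (1,3); scan 8 dirs for brackets.
Dir NW: first cell '.' (not opp) -> no flip
Dir N: first cell '.' (not opp) -> no flip
Dir NE: first cell '.' (not opp) -> no flip
Dir W: first cell '.' (not opp) -> no flip
Dir E: opp run (1,4), next='.' -> no flip
Dir SW: first cell 'B' (not opp) -> no flip
Dir S: opp run (2,3) capped by B -> flip
Dir SE: first cell 'B' (not opp) -> no flip
All flips: (2,3)

Answer: ......
.B.BW.
..BBBB
..WB..
.W.B..
......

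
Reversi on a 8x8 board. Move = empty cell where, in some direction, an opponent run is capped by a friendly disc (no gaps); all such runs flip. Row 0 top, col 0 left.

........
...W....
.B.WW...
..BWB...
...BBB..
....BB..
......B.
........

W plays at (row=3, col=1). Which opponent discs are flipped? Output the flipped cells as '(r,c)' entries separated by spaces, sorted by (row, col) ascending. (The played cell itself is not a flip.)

Answer: (3,2)

Derivation:
Dir NW: first cell '.' (not opp) -> no flip
Dir N: opp run (2,1), next='.' -> no flip
Dir NE: first cell '.' (not opp) -> no flip
Dir W: first cell '.' (not opp) -> no flip
Dir E: opp run (3,2) capped by W -> flip
Dir SW: first cell '.' (not opp) -> no flip
Dir S: first cell '.' (not opp) -> no flip
Dir SE: first cell '.' (not opp) -> no flip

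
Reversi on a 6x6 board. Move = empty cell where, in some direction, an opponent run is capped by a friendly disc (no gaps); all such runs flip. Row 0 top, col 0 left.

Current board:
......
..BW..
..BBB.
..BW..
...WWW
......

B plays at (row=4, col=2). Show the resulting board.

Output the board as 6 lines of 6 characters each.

Place B at (4,2); scan 8 dirs for brackets.
Dir NW: first cell '.' (not opp) -> no flip
Dir N: first cell 'B' (not opp) -> no flip
Dir NE: opp run (3,3) capped by B -> flip
Dir W: first cell '.' (not opp) -> no flip
Dir E: opp run (4,3) (4,4) (4,5), next=edge -> no flip
Dir SW: first cell '.' (not opp) -> no flip
Dir S: first cell '.' (not opp) -> no flip
Dir SE: first cell '.' (not opp) -> no flip
All flips: (3,3)

Answer: ......
..BW..
..BBB.
..BB..
..BWWW
......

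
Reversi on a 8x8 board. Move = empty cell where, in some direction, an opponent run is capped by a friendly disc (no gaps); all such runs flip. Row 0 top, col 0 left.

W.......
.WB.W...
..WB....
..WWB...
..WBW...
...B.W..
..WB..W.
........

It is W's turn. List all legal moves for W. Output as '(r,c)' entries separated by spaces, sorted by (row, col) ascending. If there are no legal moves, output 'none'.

Answer: (0,2) (1,3) (2,4) (3,5) (5,4) (6,4) (7,3)

Derivation:
(0,1): no bracket -> illegal
(0,2): flips 1 -> legal
(0,3): no bracket -> illegal
(1,3): flips 2 -> legal
(2,1): no bracket -> illegal
(2,4): flips 2 -> legal
(2,5): no bracket -> illegal
(3,5): flips 1 -> legal
(4,5): no bracket -> illegal
(5,2): no bracket -> illegal
(5,4): flips 1 -> legal
(6,4): flips 2 -> legal
(7,2): no bracket -> illegal
(7,3): flips 3 -> legal
(7,4): no bracket -> illegal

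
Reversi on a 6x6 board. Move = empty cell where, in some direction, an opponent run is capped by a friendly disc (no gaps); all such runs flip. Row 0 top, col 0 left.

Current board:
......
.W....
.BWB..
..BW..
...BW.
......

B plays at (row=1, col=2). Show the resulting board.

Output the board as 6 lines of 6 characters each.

Answer: ......
.WB...
.BBB..
..BW..
...BW.
......

Derivation:
Place B at (1,2); scan 8 dirs for brackets.
Dir NW: first cell '.' (not opp) -> no flip
Dir N: first cell '.' (not opp) -> no flip
Dir NE: first cell '.' (not opp) -> no flip
Dir W: opp run (1,1), next='.' -> no flip
Dir E: first cell '.' (not opp) -> no flip
Dir SW: first cell 'B' (not opp) -> no flip
Dir S: opp run (2,2) capped by B -> flip
Dir SE: first cell 'B' (not opp) -> no flip
All flips: (2,2)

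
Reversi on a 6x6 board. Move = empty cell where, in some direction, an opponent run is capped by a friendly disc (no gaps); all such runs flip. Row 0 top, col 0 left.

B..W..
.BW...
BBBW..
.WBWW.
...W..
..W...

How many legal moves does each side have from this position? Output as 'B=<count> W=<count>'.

Answer: B=11 W=6

Derivation:
-- B to move --
(0,1): no bracket -> illegal
(0,2): flips 1 -> legal
(0,4): no bracket -> illegal
(1,3): flips 1 -> legal
(1,4): flips 1 -> legal
(2,4): flips 1 -> legal
(2,5): no bracket -> illegal
(3,0): flips 1 -> legal
(3,5): flips 2 -> legal
(4,0): flips 1 -> legal
(4,1): flips 1 -> legal
(4,2): flips 1 -> legal
(4,4): flips 1 -> legal
(4,5): no bracket -> illegal
(5,1): no bracket -> illegal
(5,3): no bracket -> illegal
(5,4): flips 1 -> legal
B mobility = 11
-- W to move --
(0,1): flips 2 -> legal
(0,2): no bracket -> illegal
(1,0): flips 3 -> legal
(1,3): flips 1 -> legal
(3,0): flips 1 -> legal
(4,1): flips 1 -> legal
(4,2): flips 2 -> legal
W mobility = 6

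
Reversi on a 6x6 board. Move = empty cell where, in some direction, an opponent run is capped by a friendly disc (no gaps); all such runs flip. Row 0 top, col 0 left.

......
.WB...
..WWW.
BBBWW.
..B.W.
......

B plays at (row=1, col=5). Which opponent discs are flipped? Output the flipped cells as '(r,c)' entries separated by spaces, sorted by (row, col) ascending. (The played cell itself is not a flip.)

Answer: (2,4) (3,3)

Derivation:
Dir NW: first cell '.' (not opp) -> no flip
Dir N: first cell '.' (not opp) -> no flip
Dir NE: edge -> no flip
Dir W: first cell '.' (not opp) -> no flip
Dir E: edge -> no flip
Dir SW: opp run (2,4) (3,3) capped by B -> flip
Dir S: first cell '.' (not opp) -> no flip
Dir SE: edge -> no flip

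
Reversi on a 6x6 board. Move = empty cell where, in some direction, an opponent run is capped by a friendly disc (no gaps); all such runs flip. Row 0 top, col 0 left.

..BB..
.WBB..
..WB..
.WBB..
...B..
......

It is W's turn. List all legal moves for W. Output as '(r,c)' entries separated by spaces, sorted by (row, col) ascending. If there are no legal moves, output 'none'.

Answer: (0,4) (1,4) (2,4) (3,4) (4,2) (4,4)

Derivation:
(0,1): no bracket -> illegal
(0,4): flips 1 -> legal
(1,4): flips 2 -> legal
(2,1): no bracket -> illegal
(2,4): flips 1 -> legal
(3,4): flips 2 -> legal
(4,1): no bracket -> illegal
(4,2): flips 1 -> legal
(4,4): flips 1 -> legal
(5,2): no bracket -> illegal
(5,3): no bracket -> illegal
(5,4): no bracket -> illegal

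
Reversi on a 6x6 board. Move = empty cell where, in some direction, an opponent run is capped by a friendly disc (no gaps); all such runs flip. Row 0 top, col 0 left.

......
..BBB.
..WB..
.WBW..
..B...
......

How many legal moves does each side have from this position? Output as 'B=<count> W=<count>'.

-- B to move --
(1,1): no bracket -> illegal
(2,0): flips 1 -> legal
(2,1): flips 1 -> legal
(2,4): flips 1 -> legal
(3,0): flips 1 -> legal
(3,4): flips 1 -> legal
(4,0): flips 2 -> legal
(4,1): no bracket -> illegal
(4,3): flips 1 -> legal
(4,4): no bracket -> illegal
B mobility = 7
-- W to move --
(0,1): no bracket -> illegal
(0,2): flips 1 -> legal
(0,3): flips 2 -> legal
(0,4): flips 1 -> legal
(0,5): no bracket -> illegal
(1,1): no bracket -> illegal
(1,5): no bracket -> illegal
(2,1): no bracket -> illegal
(2,4): flips 1 -> legal
(2,5): no bracket -> illegal
(3,4): no bracket -> illegal
(4,1): no bracket -> illegal
(4,3): no bracket -> illegal
(5,1): flips 1 -> legal
(5,2): flips 2 -> legal
(5,3): flips 1 -> legal
W mobility = 7

Answer: B=7 W=7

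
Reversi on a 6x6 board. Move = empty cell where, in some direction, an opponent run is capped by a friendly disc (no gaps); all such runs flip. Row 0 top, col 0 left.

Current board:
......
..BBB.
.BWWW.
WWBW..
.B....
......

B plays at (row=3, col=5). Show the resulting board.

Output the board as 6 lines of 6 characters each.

Answer: ......
..BBB.
.BWWB.
WWBW.B
.B....
......

Derivation:
Place B at (3,5); scan 8 dirs for brackets.
Dir NW: opp run (2,4) capped by B -> flip
Dir N: first cell '.' (not opp) -> no flip
Dir NE: edge -> no flip
Dir W: first cell '.' (not opp) -> no flip
Dir E: edge -> no flip
Dir SW: first cell '.' (not opp) -> no flip
Dir S: first cell '.' (not opp) -> no flip
Dir SE: edge -> no flip
All flips: (2,4)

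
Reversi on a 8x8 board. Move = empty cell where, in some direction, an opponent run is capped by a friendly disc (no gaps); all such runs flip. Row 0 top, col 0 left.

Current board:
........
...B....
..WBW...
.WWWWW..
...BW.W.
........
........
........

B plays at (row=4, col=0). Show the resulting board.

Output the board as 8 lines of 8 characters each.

Answer: ........
...B....
..BBW...
.BWWWW..
B..BW.W.
........
........
........

Derivation:
Place B at (4,0); scan 8 dirs for brackets.
Dir NW: edge -> no flip
Dir N: first cell '.' (not opp) -> no flip
Dir NE: opp run (3,1) (2,2) capped by B -> flip
Dir W: edge -> no flip
Dir E: first cell '.' (not opp) -> no flip
Dir SW: edge -> no flip
Dir S: first cell '.' (not opp) -> no flip
Dir SE: first cell '.' (not opp) -> no flip
All flips: (2,2) (3,1)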